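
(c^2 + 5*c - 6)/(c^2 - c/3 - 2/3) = 3*(c + 6)/(3*c + 2)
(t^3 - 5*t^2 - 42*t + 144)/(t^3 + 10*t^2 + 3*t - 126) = (t - 8)/(t + 7)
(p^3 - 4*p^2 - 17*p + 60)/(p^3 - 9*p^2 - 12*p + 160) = (p - 3)/(p - 8)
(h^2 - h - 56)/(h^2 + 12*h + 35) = (h - 8)/(h + 5)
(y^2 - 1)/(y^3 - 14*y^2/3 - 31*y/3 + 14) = 3*(y + 1)/(3*y^2 - 11*y - 42)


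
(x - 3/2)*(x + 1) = x^2 - x/2 - 3/2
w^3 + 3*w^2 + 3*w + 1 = (w + 1)^3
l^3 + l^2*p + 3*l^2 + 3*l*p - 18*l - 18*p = (l - 3)*(l + 6)*(l + p)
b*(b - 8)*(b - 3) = b^3 - 11*b^2 + 24*b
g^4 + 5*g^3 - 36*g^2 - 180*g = g*(g - 6)*(g + 5)*(g + 6)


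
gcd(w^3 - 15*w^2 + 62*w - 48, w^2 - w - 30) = w - 6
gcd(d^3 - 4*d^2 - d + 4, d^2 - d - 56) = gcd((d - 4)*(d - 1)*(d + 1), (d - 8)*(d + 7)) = 1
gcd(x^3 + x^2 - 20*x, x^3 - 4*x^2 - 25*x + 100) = x^2 + x - 20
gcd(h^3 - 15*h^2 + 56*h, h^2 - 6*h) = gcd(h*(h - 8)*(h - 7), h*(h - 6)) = h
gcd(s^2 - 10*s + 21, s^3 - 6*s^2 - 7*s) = s - 7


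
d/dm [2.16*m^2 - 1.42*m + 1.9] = 4.32*m - 1.42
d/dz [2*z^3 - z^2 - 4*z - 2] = 6*z^2 - 2*z - 4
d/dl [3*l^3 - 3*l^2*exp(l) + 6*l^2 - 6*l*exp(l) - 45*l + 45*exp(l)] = -3*l^2*exp(l) + 9*l^2 - 12*l*exp(l) + 12*l + 39*exp(l) - 45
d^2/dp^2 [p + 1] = 0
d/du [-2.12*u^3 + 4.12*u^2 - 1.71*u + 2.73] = -6.36*u^2 + 8.24*u - 1.71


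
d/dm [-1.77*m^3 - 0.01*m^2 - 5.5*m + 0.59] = -5.31*m^2 - 0.02*m - 5.5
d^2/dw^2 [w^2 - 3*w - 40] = 2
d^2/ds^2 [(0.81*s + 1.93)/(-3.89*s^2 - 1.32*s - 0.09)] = (-(0.81*s + 1.93)*(7.78*s + 1.32)*(15.56*s + 2.64) + (18.9054*s + 17.1538)*(3.89*s^2 + 1.32*s + 0.09))/(3.89*s^2 + 1.32*s + 0.09)^3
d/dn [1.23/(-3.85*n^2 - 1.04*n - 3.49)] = (9.471*n + 1.2792)/(3.85*n^2 + 1.04*n + 3.49)^2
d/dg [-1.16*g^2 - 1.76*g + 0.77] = -2.32*g - 1.76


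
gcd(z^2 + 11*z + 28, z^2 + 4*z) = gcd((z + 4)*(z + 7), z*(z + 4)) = z + 4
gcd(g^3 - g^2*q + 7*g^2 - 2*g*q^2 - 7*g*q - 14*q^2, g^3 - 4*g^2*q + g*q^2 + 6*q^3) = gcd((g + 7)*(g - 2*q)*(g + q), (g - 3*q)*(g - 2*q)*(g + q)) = -g^2 + g*q + 2*q^2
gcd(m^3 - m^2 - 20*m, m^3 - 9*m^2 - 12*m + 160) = m^2 - m - 20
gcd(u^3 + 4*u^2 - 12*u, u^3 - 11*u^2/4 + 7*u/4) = u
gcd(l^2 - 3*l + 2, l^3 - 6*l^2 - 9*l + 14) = l - 1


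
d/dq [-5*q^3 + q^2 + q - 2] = -15*q^2 + 2*q + 1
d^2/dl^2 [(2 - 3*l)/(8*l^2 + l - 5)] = 2*(-(3*l - 2)*(16*l + 1)^2 + (72*l - 13)*(8*l^2 + l - 5))/(8*l^2 + l - 5)^3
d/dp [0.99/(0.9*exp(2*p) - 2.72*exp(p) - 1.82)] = (2.6928 - 1.782*exp(p))*exp(p)/(-0.9*exp(2*p) + 2.72*exp(p) + 1.82)^2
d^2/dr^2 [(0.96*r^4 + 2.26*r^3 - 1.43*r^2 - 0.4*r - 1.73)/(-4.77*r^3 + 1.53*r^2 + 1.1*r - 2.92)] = (1.13686837721616e-13*r^7 + 17.5171139999999*r^6 + 53.991144*r^5 + 896.356008*r^4 - 455.927468*r^3 - 113.359038*r^2 - 232.002996*r + 46.5996)/(108.531333*r^9 - 104.435811*r^8 - 41.586291*r^7 + 243.901287*r^6 - 118.272582*r^5 - 76.975056*r^4 + 150.167944*r^3 - 28.536576*r^2 - 28.13712*r + 24.897088)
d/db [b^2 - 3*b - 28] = 2*b - 3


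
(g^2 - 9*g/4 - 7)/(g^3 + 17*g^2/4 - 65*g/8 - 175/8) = 2*(g - 4)/(2*g^2 + 5*g - 25)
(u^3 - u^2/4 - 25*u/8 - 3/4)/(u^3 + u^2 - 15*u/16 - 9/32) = 4*(u - 2)/(4*u - 3)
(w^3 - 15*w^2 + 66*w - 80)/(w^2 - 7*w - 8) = (w^2 - 7*w + 10)/(w + 1)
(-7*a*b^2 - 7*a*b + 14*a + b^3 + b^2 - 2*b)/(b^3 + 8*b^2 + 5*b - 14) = (-7*a + b)/(b + 7)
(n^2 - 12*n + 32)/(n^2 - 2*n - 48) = (n - 4)/(n + 6)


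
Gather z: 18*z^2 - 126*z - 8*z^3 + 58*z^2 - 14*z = -8*z^3 + 76*z^2 - 140*z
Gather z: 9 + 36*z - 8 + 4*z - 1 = 40*z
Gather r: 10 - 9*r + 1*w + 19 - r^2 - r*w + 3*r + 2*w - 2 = -r^2 + r*(-w - 6) + 3*w + 27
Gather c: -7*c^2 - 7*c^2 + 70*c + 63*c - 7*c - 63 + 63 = -14*c^2 + 126*c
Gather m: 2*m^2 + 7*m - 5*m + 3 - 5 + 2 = 2*m^2 + 2*m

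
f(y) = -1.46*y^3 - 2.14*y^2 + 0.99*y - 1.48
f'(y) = -4.38*y^2 - 4.28*y + 0.99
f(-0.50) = -2.33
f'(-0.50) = 2.04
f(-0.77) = -2.84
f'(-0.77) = 1.69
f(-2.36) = 3.46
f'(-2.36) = -13.30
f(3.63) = -95.92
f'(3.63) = -72.26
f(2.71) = -43.57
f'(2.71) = -42.78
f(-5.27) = 147.56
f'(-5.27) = -98.10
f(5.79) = -350.88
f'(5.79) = -170.63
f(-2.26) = 2.21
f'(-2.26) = -11.71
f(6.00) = -387.94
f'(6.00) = -182.37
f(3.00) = -57.19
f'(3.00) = -51.27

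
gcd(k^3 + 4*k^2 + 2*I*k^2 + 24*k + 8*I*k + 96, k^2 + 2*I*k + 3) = 1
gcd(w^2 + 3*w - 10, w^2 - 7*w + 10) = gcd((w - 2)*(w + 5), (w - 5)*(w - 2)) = w - 2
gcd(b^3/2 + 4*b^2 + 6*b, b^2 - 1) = 1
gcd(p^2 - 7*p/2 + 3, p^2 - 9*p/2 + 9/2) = p - 3/2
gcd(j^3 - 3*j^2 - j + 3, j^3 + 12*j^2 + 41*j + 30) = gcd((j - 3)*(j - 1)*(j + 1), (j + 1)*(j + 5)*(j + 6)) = j + 1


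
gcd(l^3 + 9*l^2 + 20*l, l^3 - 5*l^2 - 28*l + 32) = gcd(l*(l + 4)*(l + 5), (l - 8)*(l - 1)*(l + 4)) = l + 4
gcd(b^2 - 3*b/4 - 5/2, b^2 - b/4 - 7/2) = b - 2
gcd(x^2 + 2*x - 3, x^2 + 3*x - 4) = x - 1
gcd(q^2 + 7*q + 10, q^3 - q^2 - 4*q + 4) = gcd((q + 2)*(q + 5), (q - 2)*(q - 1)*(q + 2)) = q + 2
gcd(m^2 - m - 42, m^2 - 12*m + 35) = m - 7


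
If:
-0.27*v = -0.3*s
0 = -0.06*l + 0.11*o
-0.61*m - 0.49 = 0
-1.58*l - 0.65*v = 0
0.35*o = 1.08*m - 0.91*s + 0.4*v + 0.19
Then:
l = 0.82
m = -0.80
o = 0.45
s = -1.79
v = -1.99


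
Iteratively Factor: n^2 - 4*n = (n - 4)*(n)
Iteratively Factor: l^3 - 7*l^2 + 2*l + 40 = (l - 4)*(l^2 - 3*l - 10) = (l - 4)*(l + 2)*(l - 5)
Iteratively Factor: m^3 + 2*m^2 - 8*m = (m)*(m^2 + 2*m - 8) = m*(m + 4)*(m - 2)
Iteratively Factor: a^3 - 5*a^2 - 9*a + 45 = (a - 5)*(a^2 - 9) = (a - 5)*(a - 3)*(a + 3)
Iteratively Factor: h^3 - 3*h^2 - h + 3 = (h - 3)*(h^2 - 1) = (h - 3)*(h - 1)*(h + 1)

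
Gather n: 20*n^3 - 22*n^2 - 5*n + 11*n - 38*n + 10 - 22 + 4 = 20*n^3 - 22*n^2 - 32*n - 8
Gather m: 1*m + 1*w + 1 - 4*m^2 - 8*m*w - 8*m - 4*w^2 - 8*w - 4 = -4*m^2 + m*(-8*w - 7) - 4*w^2 - 7*w - 3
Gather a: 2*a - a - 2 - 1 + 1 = a - 2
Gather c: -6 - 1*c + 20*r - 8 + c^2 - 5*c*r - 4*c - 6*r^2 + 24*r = c^2 + c*(-5*r - 5) - 6*r^2 + 44*r - 14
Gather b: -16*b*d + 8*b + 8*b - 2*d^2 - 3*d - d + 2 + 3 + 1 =b*(16 - 16*d) - 2*d^2 - 4*d + 6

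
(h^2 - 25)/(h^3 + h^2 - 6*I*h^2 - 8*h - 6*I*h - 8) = (h^2 - 25)/(h^3 + h^2*(1 - 6*I) + h*(-8 - 6*I) - 8)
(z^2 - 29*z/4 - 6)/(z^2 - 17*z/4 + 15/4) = (4*z^2 - 29*z - 24)/(4*z^2 - 17*z + 15)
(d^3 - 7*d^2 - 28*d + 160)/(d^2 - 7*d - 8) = (d^2 + d - 20)/(d + 1)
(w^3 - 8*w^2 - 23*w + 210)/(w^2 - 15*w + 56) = (w^2 - w - 30)/(w - 8)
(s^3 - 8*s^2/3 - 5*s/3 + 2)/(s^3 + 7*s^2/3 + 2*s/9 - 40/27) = 9*(s^2 - 2*s - 3)/(9*s^2 + 27*s + 20)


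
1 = 1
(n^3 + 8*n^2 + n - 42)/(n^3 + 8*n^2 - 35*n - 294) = (n^2 + n - 6)/(n^2 + n - 42)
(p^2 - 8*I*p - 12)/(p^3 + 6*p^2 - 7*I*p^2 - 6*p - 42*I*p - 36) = (p - 2*I)/(p^2 + p*(6 - I) - 6*I)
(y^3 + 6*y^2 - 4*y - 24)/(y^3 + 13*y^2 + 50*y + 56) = (y^2 + 4*y - 12)/(y^2 + 11*y + 28)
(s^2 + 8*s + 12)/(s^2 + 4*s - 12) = (s + 2)/(s - 2)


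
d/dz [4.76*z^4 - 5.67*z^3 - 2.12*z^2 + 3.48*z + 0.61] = 19.04*z^3 - 17.01*z^2 - 4.24*z + 3.48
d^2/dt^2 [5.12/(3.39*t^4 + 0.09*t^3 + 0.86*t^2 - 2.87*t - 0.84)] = (-(208.2816*t^2 + 2.7648*t + 8.8064)*(3.39*t^4 + 0.09*t^3 + 0.86*t^2 - 2.87*t - 0.84) + 5.12*(13.56*t^3 + 0.27*t^2 + 1.72*t - 2.87)*(27.12*t^3 + 0.54*t^2 + 3.44*t - 5.74))/(3.39*t^4 + 0.09*t^3 + 0.86*t^2 - 2.87*t - 0.84)^3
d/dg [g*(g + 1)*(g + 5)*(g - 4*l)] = 4*g^3 - 12*g^2*l + 18*g^2 - 48*g*l + 10*g - 20*l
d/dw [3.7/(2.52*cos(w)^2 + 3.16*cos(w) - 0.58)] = (18.648*cos(w) + 11.692)*sin(w)/(2.52*cos(w)^2 + 3.16*cos(w) - 0.58)^2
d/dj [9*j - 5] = 9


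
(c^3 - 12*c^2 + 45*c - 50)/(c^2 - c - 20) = (c^2 - 7*c + 10)/(c + 4)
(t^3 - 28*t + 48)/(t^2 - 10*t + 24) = (t^2 + 4*t - 12)/(t - 6)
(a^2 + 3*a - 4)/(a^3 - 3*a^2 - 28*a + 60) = (a^2 + 3*a - 4)/(a^3 - 3*a^2 - 28*a + 60)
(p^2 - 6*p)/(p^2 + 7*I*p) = (p - 6)/(p + 7*I)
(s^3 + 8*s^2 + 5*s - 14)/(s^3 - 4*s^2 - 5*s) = (-s^3 - 8*s^2 - 5*s + 14)/(s*(-s^2 + 4*s + 5))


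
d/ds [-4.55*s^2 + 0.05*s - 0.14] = 0.05 - 9.1*s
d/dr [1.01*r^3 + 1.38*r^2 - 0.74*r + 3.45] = 3.03*r^2 + 2.76*r - 0.74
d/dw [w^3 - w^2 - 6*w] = 3*w^2 - 2*w - 6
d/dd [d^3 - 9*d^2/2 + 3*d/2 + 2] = 3*d^2 - 9*d + 3/2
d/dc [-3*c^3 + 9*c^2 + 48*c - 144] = -9*c^2 + 18*c + 48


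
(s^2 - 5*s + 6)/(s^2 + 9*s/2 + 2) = 2*(s^2 - 5*s + 6)/(2*s^2 + 9*s + 4)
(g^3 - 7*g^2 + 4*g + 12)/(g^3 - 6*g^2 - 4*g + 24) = (g + 1)/(g + 2)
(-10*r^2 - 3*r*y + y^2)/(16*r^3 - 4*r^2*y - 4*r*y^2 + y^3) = (-5*r + y)/(8*r^2 - 6*r*y + y^2)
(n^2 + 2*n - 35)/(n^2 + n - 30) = (n + 7)/(n + 6)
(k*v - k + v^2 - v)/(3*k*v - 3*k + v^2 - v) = (k + v)/(3*k + v)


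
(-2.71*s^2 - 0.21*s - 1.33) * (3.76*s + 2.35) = -10.1896*s^3 - 7.1581*s^2 - 5.4943*s - 3.1255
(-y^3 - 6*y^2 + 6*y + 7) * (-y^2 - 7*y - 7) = y^5 + 13*y^4 + 43*y^3 - 7*y^2 - 91*y - 49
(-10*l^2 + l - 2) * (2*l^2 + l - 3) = -20*l^4 - 8*l^3 + 27*l^2 - 5*l + 6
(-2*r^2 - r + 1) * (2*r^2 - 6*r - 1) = -4*r^4 + 10*r^3 + 10*r^2 - 5*r - 1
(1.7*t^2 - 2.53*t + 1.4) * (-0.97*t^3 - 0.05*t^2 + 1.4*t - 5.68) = -1.649*t^5 + 2.3691*t^4 + 1.1485*t^3 - 13.268*t^2 + 16.3304*t - 7.952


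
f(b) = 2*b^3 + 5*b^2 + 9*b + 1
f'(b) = 6*b^2 + 10*b + 9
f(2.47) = 83.87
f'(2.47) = 70.31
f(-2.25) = -16.72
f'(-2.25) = 16.88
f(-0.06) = 0.48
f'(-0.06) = 8.42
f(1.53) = 33.64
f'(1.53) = 38.35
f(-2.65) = -24.96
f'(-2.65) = 24.64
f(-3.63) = -61.45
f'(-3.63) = 51.76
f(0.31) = 4.33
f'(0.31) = 12.68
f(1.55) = 34.41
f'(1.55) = 38.92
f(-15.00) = -5759.00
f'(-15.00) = 1209.00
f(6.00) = 667.00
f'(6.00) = 285.00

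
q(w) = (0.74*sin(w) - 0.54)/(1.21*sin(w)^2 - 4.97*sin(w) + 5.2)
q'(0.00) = 0.04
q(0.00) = -0.10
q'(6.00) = 0.02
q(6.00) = -0.11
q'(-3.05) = -0.03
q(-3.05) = -0.11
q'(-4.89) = 0.13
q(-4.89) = 0.13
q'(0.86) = 0.24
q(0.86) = 0.01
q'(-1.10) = -0.00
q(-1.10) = -0.11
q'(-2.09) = 0.00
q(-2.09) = -0.11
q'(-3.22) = -0.05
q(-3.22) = -0.10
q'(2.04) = -0.24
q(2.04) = 0.07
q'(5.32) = -0.00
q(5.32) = -0.11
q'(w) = (-2.42*sin(w)*cos(w) + 4.97*cos(w))*(0.74*sin(w) - 0.54)/(1.21*sin(w)^2 - 4.97*sin(w) + 5.2)^2 + 0.74*cos(w)/(1.21*sin(w)^2 - 4.97*sin(w) + 5.2)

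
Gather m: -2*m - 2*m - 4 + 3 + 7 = 6 - 4*m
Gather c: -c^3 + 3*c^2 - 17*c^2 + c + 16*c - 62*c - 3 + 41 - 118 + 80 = -c^3 - 14*c^2 - 45*c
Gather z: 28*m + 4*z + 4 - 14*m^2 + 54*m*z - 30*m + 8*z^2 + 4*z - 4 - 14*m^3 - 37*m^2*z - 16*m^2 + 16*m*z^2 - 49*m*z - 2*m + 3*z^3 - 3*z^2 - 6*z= -14*m^3 - 30*m^2 - 4*m + 3*z^3 + z^2*(16*m + 5) + z*(-37*m^2 + 5*m + 2)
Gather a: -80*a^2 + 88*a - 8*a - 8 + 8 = -80*a^2 + 80*a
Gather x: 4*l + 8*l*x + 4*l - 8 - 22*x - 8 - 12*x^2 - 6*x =8*l - 12*x^2 + x*(8*l - 28) - 16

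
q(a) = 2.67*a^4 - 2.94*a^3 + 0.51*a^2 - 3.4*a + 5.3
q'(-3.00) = -374.20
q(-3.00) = 315.74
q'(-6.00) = -2633.92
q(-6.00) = 4139.42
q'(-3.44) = -546.04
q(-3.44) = 516.60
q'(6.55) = 2626.08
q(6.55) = 4093.20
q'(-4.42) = -1102.45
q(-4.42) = 1303.22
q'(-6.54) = -3374.79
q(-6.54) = 5756.27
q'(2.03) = 51.67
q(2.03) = 21.25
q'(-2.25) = -172.00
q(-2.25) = 117.45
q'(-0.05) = -3.47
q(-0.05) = 5.47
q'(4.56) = 830.52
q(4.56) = 876.07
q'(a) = 10.68*a^3 - 8.82*a^2 + 1.02*a - 3.4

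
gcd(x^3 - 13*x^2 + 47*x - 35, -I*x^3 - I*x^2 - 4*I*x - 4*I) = 1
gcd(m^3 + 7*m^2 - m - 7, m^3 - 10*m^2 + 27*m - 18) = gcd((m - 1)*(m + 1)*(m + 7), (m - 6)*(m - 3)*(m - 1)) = m - 1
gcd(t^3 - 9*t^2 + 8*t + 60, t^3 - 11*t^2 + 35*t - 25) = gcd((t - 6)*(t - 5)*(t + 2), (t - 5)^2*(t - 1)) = t - 5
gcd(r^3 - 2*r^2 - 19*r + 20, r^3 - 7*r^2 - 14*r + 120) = r^2 - r - 20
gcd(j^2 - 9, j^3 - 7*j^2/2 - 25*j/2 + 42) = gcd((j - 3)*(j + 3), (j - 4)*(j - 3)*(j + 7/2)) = j - 3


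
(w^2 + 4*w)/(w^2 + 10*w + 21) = w*(w + 4)/(w^2 + 10*w + 21)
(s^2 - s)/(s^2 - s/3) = 3*(s - 1)/(3*s - 1)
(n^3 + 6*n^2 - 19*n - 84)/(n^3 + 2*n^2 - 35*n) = (n^2 - n - 12)/(n*(n - 5))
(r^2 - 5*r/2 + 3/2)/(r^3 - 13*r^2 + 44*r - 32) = (r - 3/2)/(r^2 - 12*r + 32)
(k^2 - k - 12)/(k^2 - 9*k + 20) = (k + 3)/(k - 5)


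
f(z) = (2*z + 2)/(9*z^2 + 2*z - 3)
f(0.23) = -1.19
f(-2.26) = -0.07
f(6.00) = 0.04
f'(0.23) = -4.51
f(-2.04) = -0.07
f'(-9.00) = 0.00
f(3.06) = 0.09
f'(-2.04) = -0.01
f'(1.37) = -0.34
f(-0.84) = 0.19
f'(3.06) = -0.04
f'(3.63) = -0.03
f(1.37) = 0.28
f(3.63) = 0.08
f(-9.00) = -0.02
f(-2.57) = -0.06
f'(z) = (-18*z - 2)*(2*z + 2)/(9*z^2 + 2*z - 3)^2 + 2/(9*z^2 + 2*z - 3)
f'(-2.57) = -0.01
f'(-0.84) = 2.70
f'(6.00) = -0.00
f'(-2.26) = -0.01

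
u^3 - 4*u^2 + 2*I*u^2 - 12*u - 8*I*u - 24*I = (u - 6)*(u + 2)*(u + 2*I)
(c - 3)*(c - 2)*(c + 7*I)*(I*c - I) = I*c^4 - 7*c^3 - 6*I*c^3 + 42*c^2 + 11*I*c^2 - 77*c - 6*I*c + 42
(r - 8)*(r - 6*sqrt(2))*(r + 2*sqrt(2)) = r^3 - 8*r^2 - 4*sqrt(2)*r^2 - 24*r + 32*sqrt(2)*r + 192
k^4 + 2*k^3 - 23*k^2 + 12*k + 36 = (k - 3)*(k - 2)*(k + 1)*(k + 6)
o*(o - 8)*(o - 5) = o^3 - 13*o^2 + 40*o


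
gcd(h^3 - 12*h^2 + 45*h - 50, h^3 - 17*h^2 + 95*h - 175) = h^2 - 10*h + 25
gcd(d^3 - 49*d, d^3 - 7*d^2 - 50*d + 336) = d + 7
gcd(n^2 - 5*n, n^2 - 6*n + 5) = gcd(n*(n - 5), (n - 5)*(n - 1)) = n - 5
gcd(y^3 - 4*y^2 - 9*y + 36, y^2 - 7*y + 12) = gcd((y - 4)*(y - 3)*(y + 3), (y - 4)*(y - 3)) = y^2 - 7*y + 12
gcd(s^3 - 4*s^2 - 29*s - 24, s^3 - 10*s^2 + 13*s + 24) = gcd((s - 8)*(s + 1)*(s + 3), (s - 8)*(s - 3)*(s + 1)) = s^2 - 7*s - 8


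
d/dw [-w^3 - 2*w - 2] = -3*w^2 - 2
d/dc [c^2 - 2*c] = 2*c - 2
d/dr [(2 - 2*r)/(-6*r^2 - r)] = 2*(-6*r^2 + 12*r + 1)/(r^2*(36*r^2 + 12*r + 1))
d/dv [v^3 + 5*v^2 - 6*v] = 3*v^2 + 10*v - 6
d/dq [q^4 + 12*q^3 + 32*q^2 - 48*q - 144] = 4*q^3 + 36*q^2 + 64*q - 48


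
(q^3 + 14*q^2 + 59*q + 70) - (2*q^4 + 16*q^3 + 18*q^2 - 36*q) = -2*q^4 - 15*q^3 - 4*q^2 + 95*q + 70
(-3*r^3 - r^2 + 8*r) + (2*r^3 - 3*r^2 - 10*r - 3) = -r^3 - 4*r^2 - 2*r - 3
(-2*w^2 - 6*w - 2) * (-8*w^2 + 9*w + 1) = 16*w^4 + 30*w^3 - 40*w^2 - 24*w - 2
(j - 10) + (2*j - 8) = 3*j - 18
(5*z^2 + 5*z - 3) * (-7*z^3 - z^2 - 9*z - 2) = -35*z^5 - 40*z^4 - 29*z^3 - 52*z^2 + 17*z + 6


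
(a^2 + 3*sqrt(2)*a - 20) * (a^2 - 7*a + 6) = a^4 - 7*a^3 + 3*sqrt(2)*a^3 - 21*sqrt(2)*a^2 - 14*a^2 + 18*sqrt(2)*a + 140*a - 120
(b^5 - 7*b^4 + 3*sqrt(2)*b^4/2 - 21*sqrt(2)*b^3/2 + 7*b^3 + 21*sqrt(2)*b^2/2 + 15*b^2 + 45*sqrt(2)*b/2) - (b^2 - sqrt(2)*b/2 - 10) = b^5 - 7*b^4 + 3*sqrt(2)*b^4/2 - 21*sqrt(2)*b^3/2 + 7*b^3 + 14*b^2 + 21*sqrt(2)*b^2/2 + 23*sqrt(2)*b + 10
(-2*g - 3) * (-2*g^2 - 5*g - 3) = 4*g^3 + 16*g^2 + 21*g + 9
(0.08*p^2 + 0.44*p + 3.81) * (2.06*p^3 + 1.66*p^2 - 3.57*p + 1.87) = 0.1648*p^5 + 1.0392*p^4 + 8.2934*p^3 + 4.9034*p^2 - 12.7789*p + 7.1247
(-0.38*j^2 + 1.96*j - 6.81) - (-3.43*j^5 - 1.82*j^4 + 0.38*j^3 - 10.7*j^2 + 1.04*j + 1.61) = 3.43*j^5 + 1.82*j^4 - 0.38*j^3 + 10.32*j^2 + 0.92*j - 8.42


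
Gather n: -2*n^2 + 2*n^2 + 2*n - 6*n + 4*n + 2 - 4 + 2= 0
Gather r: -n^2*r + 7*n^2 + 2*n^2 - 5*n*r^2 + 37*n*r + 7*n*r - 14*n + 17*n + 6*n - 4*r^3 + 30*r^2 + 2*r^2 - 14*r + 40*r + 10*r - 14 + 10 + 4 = 9*n^2 + 9*n - 4*r^3 + r^2*(32 - 5*n) + r*(-n^2 + 44*n + 36)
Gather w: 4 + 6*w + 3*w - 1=9*w + 3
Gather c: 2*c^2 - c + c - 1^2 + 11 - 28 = 2*c^2 - 18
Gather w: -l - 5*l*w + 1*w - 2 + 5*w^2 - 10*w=-l + 5*w^2 + w*(-5*l - 9) - 2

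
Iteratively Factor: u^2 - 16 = (u - 4)*(u + 4)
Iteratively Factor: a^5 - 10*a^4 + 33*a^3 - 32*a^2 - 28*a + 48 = (a - 2)*(a^4 - 8*a^3 + 17*a^2 + 2*a - 24) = (a - 2)*(a + 1)*(a^3 - 9*a^2 + 26*a - 24) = (a - 3)*(a - 2)*(a + 1)*(a^2 - 6*a + 8) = (a - 3)*(a - 2)^2*(a + 1)*(a - 4)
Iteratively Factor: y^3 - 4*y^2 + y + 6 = (y - 3)*(y^2 - y - 2) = (y - 3)*(y - 2)*(y + 1)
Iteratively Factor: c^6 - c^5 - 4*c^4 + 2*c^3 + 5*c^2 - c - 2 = (c - 2)*(c^5 + c^4 - 2*c^3 - 2*c^2 + c + 1) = (c - 2)*(c - 1)*(c^4 + 2*c^3 - 2*c - 1) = (c - 2)*(c - 1)*(c + 1)*(c^3 + c^2 - c - 1) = (c - 2)*(c - 1)*(c + 1)^2*(c^2 - 1) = (c - 2)*(c - 1)*(c + 1)^3*(c - 1)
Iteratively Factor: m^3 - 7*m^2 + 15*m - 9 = (m - 3)*(m^2 - 4*m + 3) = (m - 3)*(m - 1)*(m - 3)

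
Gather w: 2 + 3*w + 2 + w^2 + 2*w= w^2 + 5*w + 4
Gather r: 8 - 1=7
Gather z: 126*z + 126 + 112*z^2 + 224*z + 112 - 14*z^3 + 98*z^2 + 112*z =-14*z^3 + 210*z^2 + 462*z + 238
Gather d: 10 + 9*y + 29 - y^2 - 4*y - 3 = -y^2 + 5*y + 36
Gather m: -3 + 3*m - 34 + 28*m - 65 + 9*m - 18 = 40*m - 120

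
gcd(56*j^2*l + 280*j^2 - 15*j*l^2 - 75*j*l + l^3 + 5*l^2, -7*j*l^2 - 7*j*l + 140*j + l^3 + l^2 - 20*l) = 7*j*l + 35*j - l^2 - 5*l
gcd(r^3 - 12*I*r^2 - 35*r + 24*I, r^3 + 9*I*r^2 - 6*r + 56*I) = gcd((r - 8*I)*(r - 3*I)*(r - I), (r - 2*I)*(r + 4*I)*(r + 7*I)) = 1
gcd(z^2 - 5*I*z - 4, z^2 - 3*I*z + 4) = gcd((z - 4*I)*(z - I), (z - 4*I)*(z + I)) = z - 4*I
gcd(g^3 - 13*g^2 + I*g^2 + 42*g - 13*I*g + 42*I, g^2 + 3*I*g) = 1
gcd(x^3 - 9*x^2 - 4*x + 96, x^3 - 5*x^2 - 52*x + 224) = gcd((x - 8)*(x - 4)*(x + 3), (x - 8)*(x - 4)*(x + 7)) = x^2 - 12*x + 32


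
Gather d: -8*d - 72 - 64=-8*d - 136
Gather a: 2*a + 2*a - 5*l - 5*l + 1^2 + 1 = 4*a - 10*l + 2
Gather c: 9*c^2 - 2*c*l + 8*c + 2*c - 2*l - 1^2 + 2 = 9*c^2 + c*(10 - 2*l) - 2*l + 1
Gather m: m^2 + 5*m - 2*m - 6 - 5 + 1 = m^2 + 3*m - 10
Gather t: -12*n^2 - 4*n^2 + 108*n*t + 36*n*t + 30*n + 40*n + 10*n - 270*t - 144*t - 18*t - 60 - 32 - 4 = -16*n^2 + 80*n + t*(144*n - 432) - 96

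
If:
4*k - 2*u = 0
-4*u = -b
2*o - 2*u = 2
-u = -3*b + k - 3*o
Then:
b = -8/9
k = -1/9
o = 7/9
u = -2/9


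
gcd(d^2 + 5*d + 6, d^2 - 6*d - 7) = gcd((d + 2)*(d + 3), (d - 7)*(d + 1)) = 1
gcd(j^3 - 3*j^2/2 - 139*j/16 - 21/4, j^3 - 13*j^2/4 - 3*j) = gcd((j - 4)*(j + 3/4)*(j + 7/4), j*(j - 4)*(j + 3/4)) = j^2 - 13*j/4 - 3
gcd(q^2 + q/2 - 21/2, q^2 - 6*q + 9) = q - 3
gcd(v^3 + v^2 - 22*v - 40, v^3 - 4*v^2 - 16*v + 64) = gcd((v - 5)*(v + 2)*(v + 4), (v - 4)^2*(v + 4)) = v + 4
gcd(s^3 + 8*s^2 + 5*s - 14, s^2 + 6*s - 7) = s^2 + 6*s - 7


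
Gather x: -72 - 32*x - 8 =-32*x - 80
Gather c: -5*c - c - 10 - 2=-6*c - 12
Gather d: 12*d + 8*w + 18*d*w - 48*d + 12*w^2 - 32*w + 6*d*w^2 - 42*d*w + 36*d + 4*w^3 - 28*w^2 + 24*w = d*(6*w^2 - 24*w) + 4*w^3 - 16*w^2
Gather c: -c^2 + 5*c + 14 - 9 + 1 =-c^2 + 5*c + 6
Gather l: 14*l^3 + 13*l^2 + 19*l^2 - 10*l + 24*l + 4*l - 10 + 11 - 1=14*l^3 + 32*l^2 + 18*l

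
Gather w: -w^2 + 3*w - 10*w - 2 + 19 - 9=-w^2 - 7*w + 8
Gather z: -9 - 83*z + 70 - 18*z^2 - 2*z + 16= -18*z^2 - 85*z + 77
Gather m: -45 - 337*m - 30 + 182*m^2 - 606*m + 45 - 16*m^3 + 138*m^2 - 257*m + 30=-16*m^3 + 320*m^2 - 1200*m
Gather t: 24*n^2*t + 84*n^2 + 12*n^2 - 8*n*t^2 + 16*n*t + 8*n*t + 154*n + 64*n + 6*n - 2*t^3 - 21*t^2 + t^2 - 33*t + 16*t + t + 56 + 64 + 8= 96*n^2 + 224*n - 2*t^3 + t^2*(-8*n - 20) + t*(24*n^2 + 24*n - 16) + 128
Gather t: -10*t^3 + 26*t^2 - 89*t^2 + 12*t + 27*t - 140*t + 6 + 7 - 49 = -10*t^3 - 63*t^2 - 101*t - 36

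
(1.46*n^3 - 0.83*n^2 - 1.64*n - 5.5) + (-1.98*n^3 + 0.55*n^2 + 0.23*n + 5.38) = -0.52*n^3 - 0.28*n^2 - 1.41*n - 0.12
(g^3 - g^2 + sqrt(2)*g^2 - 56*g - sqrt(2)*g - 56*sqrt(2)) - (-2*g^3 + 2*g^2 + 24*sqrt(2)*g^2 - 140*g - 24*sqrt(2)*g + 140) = 3*g^3 - 23*sqrt(2)*g^2 - 3*g^2 + 23*sqrt(2)*g + 84*g - 140 - 56*sqrt(2)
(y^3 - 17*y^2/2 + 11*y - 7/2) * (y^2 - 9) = y^5 - 17*y^4/2 + 2*y^3 + 73*y^2 - 99*y + 63/2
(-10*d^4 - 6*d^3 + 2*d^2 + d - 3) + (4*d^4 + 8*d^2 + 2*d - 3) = -6*d^4 - 6*d^3 + 10*d^2 + 3*d - 6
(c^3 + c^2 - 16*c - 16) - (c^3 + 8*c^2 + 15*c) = -7*c^2 - 31*c - 16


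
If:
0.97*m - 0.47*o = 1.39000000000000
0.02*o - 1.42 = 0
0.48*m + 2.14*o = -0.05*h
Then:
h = -3382.82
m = 35.84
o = 71.00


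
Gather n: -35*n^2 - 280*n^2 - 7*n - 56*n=-315*n^2 - 63*n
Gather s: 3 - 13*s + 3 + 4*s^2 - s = 4*s^2 - 14*s + 6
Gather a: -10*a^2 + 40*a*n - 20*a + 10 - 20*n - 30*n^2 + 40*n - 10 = -10*a^2 + a*(40*n - 20) - 30*n^2 + 20*n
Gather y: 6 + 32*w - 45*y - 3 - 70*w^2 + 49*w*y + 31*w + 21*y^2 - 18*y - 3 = -70*w^2 + 63*w + 21*y^2 + y*(49*w - 63)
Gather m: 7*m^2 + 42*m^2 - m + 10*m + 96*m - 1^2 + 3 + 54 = 49*m^2 + 105*m + 56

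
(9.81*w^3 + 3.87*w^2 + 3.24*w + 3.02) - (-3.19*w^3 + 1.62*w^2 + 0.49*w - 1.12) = 13.0*w^3 + 2.25*w^2 + 2.75*w + 4.14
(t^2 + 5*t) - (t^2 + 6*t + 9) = -t - 9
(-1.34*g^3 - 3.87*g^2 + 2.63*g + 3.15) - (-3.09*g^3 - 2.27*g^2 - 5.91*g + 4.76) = 1.75*g^3 - 1.6*g^2 + 8.54*g - 1.61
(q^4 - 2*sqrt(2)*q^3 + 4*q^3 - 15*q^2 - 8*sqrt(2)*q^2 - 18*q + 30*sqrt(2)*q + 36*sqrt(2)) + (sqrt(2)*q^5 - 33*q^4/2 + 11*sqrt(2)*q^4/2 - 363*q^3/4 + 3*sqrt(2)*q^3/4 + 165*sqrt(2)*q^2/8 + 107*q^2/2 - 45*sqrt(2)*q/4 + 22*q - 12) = sqrt(2)*q^5 - 31*q^4/2 + 11*sqrt(2)*q^4/2 - 347*q^3/4 - 5*sqrt(2)*q^3/4 + 101*sqrt(2)*q^2/8 + 77*q^2/2 + 4*q + 75*sqrt(2)*q/4 - 12 + 36*sqrt(2)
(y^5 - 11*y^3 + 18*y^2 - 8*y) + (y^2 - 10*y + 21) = y^5 - 11*y^3 + 19*y^2 - 18*y + 21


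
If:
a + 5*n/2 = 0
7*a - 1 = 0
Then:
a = 1/7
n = -2/35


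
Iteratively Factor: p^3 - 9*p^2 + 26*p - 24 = (p - 3)*(p^2 - 6*p + 8) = (p - 4)*(p - 3)*(p - 2)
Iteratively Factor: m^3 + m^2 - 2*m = (m - 1)*(m^2 + 2*m) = (m - 1)*(m + 2)*(m)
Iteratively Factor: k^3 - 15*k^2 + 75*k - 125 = (k - 5)*(k^2 - 10*k + 25) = (k - 5)^2*(k - 5)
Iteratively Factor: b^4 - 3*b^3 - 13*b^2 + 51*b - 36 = (b - 3)*(b^3 - 13*b + 12) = (b - 3)*(b - 1)*(b^2 + b - 12) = (b - 3)*(b - 1)*(b + 4)*(b - 3)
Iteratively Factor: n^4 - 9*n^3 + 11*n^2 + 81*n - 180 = (n + 3)*(n^3 - 12*n^2 + 47*n - 60) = (n - 4)*(n + 3)*(n^2 - 8*n + 15) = (n - 4)*(n - 3)*(n + 3)*(n - 5)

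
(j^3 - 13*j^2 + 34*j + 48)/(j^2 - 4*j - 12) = (j^2 - 7*j - 8)/(j + 2)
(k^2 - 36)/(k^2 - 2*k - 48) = (k - 6)/(k - 8)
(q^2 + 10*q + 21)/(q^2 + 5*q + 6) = (q + 7)/(q + 2)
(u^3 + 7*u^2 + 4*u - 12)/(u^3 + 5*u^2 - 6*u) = (u + 2)/u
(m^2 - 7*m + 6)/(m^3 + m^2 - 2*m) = (m - 6)/(m*(m + 2))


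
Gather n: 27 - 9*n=27 - 9*n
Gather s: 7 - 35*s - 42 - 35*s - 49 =-70*s - 84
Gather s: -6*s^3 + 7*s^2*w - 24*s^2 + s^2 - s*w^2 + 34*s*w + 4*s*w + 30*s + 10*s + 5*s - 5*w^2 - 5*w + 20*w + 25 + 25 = -6*s^3 + s^2*(7*w - 23) + s*(-w^2 + 38*w + 45) - 5*w^2 + 15*w + 50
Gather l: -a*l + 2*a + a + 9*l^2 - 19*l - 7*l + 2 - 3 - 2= 3*a + 9*l^2 + l*(-a - 26) - 3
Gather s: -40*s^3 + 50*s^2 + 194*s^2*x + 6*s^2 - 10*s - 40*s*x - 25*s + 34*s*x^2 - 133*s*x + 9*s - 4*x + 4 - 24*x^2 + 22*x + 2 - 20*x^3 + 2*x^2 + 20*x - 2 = -40*s^3 + s^2*(194*x + 56) + s*(34*x^2 - 173*x - 26) - 20*x^3 - 22*x^2 + 38*x + 4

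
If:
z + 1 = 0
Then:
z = -1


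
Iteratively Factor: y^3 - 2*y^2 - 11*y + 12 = (y + 3)*(y^2 - 5*y + 4) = (y - 1)*(y + 3)*(y - 4)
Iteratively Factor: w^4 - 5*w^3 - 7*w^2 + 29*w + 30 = (w - 3)*(w^3 - 2*w^2 - 13*w - 10) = (w - 3)*(w + 1)*(w^2 - 3*w - 10) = (w - 5)*(w - 3)*(w + 1)*(w + 2)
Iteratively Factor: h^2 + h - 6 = (h + 3)*(h - 2)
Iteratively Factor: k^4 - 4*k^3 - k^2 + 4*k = (k + 1)*(k^3 - 5*k^2 + 4*k) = (k - 1)*(k + 1)*(k^2 - 4*k) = (k - 4)*(k - 1)*(k + 1)*(k)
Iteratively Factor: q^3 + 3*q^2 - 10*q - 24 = (q - 3)*(q^2 + 6*q + 8) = (q - 3)*(q + 2)*(q + 4)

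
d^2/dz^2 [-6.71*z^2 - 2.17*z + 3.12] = -13.4200000000000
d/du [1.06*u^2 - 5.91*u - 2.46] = 2.12*u - 5.91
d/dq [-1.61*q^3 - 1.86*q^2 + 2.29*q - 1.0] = -4.83*q^2 - 3.72*q + 2.29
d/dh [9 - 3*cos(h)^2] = 3*sin(2*h)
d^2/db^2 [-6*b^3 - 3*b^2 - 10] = -36*b - 6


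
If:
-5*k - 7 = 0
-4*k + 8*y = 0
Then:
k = -7/5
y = -7/10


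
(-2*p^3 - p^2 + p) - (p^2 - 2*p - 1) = -2*p^3 - 2*p^2 + 3*p + 1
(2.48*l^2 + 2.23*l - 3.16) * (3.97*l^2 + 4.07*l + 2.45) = 9.8456*l^4 + 18.9467*l^3 + 2.6069*l^2 - 7.3977*l - 7.742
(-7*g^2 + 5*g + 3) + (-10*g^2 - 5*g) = 3 - 17*g^2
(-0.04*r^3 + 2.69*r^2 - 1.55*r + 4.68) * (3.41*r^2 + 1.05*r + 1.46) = -0.1364*r^5 + 9.1309*r^4 - 2.5194*r^3 + 18.2587*r^2 + 2.651*r + 6.8328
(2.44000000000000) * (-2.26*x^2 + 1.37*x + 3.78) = -5.5144*x^2 + 3.3428*x + 9.2232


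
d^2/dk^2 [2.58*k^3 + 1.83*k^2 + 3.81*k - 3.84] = 15.48*k + 3.66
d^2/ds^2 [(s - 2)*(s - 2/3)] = 2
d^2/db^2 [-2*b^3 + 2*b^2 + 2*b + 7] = 4 - 12*b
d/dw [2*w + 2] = 2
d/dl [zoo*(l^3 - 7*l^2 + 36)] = zoo*l*(l + 1)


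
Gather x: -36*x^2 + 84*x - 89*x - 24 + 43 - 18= -36*x^2 - 5*x + 1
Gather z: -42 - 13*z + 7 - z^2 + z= -z^2 - 12*z - 35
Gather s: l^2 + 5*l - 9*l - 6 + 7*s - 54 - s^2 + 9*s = l^2 - 4*l - s^2 + 16*s - 60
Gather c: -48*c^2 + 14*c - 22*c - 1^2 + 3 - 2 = -48*c^2 - 8*c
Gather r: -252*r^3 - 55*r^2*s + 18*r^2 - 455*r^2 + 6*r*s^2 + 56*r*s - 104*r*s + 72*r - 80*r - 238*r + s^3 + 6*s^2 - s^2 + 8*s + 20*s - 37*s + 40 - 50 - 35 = -252*r^3 + r^2*(-55*s - 437) + r*(6*s^2 - 48*s - 246) + s^3 + 5*s^2 - 9*s - 45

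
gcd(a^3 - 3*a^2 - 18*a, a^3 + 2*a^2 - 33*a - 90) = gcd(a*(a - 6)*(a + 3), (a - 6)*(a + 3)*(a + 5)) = a^2 - 3*a - 18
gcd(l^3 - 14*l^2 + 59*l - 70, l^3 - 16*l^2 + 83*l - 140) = l^2 - 12*l + 35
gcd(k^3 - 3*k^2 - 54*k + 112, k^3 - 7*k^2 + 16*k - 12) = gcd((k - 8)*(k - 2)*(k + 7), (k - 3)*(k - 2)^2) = k - 2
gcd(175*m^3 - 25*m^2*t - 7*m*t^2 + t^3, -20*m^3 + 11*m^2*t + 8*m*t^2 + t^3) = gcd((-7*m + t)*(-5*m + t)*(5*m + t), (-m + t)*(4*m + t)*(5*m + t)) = 5*m + t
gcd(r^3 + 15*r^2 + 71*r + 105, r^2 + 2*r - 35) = r + 7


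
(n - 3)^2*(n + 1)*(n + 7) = n^4 + 2*n^3 - 32*n^2 + 30*n + 63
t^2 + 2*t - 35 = (t - 5)*(t + 7)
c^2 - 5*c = c*(c - 5)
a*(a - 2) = a^2 - 2*a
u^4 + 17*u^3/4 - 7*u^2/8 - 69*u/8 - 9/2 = (u - 3/2)*(u + 3/4)*(u + 1)*(u + 4)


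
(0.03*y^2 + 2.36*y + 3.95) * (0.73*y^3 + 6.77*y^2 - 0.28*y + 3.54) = 0.0219*y^5 + 1.9259*y^4 + 18.8523*y^3 + 26.1869*y^2 + 7.2484*y + 13.983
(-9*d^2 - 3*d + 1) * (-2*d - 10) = 18*d^3 + 96*d^2 + 28*d - 10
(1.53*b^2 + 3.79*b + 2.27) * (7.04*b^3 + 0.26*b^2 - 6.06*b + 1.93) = 10.7712*b^5 + 27.0794*b^4 + 7.6944*b^3 - 19.4243*b^2 - 6.4415*b + 4.3811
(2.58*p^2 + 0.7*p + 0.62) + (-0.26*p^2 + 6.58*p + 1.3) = 2.32*p^2 + 7.28*p + 1.92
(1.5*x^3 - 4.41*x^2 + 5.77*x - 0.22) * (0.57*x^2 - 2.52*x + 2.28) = 0.855*x^5 - 6.2937*x^4 + 17.8221*x^3 - 24.7206*x^2 + 13.71*x - 0.5016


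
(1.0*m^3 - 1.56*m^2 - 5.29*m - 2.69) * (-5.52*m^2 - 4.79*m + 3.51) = -5.52*m^5 + 3.8212*m^4 + 40.1832*m^3 + 34.7123*m^2 - 5.6828*m - 9.4419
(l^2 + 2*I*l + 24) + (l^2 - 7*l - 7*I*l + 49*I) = 2*l^2 - 7*l - 5*I*l + 24 + 49*I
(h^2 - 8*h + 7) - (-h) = h^2 - 7*h + 7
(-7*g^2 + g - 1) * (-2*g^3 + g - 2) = 14*g^5 - 2*g^4 - 5*g^3 + 15*g^2 - 3*g + 2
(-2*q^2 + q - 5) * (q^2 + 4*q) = -2*q^4 - 7*q^3 - q^2 - 20*q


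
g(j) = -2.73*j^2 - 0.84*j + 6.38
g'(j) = -5.46*j - 0.84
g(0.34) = 5.78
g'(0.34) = -2.70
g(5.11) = -69.20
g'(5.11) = -28.74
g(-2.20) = -4.99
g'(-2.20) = 11.17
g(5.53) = -81.75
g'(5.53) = -31.03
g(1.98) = -5.99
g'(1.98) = -11.65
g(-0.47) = 6.17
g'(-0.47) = 1.73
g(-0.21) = 6.44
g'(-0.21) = 0.31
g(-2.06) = -3.47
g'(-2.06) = 10.41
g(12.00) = -396.82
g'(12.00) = -66.36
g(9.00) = -222.31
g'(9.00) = -49.98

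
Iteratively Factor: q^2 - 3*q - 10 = (q - 5)*(q + 2)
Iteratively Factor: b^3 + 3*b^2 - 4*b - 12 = (b + 2)*(b^2 + b - 6) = (b + 2)*(b + 3)*(b - 2)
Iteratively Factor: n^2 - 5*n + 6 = (n - 3)*(n - 2)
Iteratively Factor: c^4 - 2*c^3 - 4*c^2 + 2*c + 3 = (c + 1)*(c^3 - 3*c^2 - c + 3) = (c - 1)*(c + 1)*(c^2 - 2*c - 3) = (c - 1)*(c + 1)^2*(c - 3)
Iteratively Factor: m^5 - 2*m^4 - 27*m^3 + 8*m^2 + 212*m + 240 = (m + 2)*(m^4 - 4*m^3 - 19*m^2 + 46*m + 120) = (m + 2)*(m + 3)*(m^3 - 7*m^2 + 2*m + 40) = (m - 4)*(m + 2)*(m + 3)*(m^2 - 3*m - 10) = (m - 5)*(m - 4)*(m + 2)*(m + 3)*(m + 2)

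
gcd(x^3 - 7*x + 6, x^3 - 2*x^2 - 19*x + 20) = x - 1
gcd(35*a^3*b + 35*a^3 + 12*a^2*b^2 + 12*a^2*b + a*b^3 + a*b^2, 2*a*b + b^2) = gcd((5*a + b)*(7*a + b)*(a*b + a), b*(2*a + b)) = 1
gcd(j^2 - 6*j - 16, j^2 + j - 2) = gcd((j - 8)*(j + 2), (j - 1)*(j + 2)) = j + 2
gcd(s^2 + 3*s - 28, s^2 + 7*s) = s + 7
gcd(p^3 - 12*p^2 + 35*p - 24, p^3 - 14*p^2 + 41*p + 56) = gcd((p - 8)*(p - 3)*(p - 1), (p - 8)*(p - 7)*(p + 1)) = p - 8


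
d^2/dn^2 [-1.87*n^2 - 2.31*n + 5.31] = -3.74000000000000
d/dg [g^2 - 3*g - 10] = 2*g - 3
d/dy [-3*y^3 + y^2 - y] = -9*y^2 + 2*y - 1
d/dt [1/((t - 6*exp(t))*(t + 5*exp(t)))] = (-(t - 6*exp(t))*(5*exp(t) + 1) + (t + 5*exp(t))*(6*exp(t) - 1))/((t - 6*exp(t))^2*(t + 5*exp(t))^2)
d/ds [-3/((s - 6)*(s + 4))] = 6*(s - 1)/((s - 6)^2*(s + 4)^2)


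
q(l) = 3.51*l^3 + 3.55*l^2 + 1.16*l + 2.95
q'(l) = 10.53*l^2 + 7.1*l + 1.16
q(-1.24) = 0.28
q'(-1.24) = 8.55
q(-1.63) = -4.71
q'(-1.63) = 17.56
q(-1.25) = 0.19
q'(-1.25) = 8.74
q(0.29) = 3.67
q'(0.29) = 4.10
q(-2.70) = -43.39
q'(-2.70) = 58.75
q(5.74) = 790.38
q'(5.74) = 388.85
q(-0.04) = 2.91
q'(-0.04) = 0.89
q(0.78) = 7.68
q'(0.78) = 13.10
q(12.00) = 6593.35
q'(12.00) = 1602.68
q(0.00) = 2.95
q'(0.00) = 1.16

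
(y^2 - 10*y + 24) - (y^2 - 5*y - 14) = 38 - 5*y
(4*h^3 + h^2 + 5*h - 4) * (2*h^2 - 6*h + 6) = 8*h^5 - 22*h^4 + 28*h^3 - 32*h^2 + 54*h - 24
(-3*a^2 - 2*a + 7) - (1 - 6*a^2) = 3*a^2 - 2*a + 6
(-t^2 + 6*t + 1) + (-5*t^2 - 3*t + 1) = -6*t^2 + 3*t + 2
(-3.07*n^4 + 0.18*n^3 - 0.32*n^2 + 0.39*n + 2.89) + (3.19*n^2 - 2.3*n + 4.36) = -3.07*n^4 + 0.18*n^3 + 2.87*n^2 - 1.91*n + 7.25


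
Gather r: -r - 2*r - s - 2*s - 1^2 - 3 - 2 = -3*r - 3*s - 6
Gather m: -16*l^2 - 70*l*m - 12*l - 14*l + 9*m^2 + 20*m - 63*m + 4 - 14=-16*l^2 - 26*l + 9*m^2 + m*(-70*l - 43) - 10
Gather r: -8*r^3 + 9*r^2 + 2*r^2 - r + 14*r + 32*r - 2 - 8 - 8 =-8*r^3 + 11*r^2 + 45*r - 18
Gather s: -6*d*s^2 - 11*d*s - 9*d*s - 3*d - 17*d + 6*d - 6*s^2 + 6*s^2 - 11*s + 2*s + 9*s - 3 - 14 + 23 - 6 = -6*d*s^2 - 20*d*s - 14*d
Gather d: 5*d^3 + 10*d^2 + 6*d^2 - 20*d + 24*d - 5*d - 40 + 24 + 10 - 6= 5*d^3 + 16*d^2 - d - 12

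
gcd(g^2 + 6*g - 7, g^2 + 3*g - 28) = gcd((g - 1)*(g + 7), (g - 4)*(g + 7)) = g + 7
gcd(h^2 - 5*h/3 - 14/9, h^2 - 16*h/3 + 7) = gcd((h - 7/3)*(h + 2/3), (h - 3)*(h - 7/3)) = h - 7/3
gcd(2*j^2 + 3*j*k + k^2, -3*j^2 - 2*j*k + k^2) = j + k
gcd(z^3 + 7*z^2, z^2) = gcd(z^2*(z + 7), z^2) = z^2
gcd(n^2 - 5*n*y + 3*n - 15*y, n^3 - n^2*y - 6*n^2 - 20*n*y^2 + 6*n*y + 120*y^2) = -n + 5*y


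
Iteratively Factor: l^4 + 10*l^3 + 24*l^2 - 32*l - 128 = (l + 4)*(l^3 + 6*l^2 - 32) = (l + 4)^2*(l^2 + 2*l - 8) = (l - 2)*(l + 4)^2*(l + 4)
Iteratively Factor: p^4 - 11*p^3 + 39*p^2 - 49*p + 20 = (p - 5)*(p^3 - 6*p^2 + 9*p - 4) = (p - 5)*(p - 4)*(p^2 - 2*p + 1) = (p - 5)*(p - 4)*(p - 1)*(p - 1)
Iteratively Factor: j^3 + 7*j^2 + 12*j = (j + 3)*(j^2 + 4*j) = (j + 3)*(j + 4)*(j)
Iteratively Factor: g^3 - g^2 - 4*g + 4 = (g + 2)*(g^2 - 3*g + 2) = (g - 2)*(g + 2)*(g - 1)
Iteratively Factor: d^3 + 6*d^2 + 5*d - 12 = (d + 3)*(d^2 + 3*d - 4) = (d + 3)*(d + 4)*(d - 1)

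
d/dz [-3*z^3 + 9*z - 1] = 9 - 9*z^2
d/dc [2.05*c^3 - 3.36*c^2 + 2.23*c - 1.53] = 6.15*c^2 - 6.72*c + 2.23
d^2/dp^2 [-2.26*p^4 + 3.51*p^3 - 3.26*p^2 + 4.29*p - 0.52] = -27.12*p^2 + 21.06*p - 6.52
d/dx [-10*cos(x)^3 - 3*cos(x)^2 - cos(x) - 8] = (30*cos(x)^2 + 6*cos(x) + 1)*sin(x)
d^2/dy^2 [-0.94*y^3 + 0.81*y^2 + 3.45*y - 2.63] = 1.62 - 5.64*y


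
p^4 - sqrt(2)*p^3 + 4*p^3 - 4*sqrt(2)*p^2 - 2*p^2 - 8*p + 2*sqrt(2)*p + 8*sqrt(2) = (p + 4)*(p - sqrt(2))^2*(p + sqrt(2))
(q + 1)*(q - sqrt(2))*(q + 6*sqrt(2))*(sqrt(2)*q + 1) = sqrt(2)*q^4 + sqrt(2)*q^3 + 11*q^3 - 7*sqrt(2)*q^2 + 11*q^2 - 12*q - 7*sqrt(2)*q - 12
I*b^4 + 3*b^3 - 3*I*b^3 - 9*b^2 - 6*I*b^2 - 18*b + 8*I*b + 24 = (b - 4)*(b + 2)*(b - 3*I)*(I*b - I)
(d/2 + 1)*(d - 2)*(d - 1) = d^3/2 - d^2/2 - 2*d + 2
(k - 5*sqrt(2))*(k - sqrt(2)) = k^2 - 6*sqrt(2)*k + 10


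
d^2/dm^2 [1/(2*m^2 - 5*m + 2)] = 2*(-4*m^2 + 10*m + (4*m - 5)^2 - 4)/(2*m^2 - 5*m + 2)^3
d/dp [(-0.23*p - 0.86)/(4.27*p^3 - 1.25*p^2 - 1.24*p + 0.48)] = (1.9642*p^3 + 10.7291*p^2 - 2.15*p - 1.1768)/(18.2329*p^6 - 10.675*p^5 - 9.0271*p^4 + 7.1992*p^3 + 0.3376*p^2 - 1.1904*p + 0.2304)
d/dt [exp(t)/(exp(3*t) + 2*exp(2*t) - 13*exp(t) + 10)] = 2*(-exp(3*t) - exp(2*t) + 5)*exp(t)/(exp(6*t) + 4*exp(5*t) - 22*exp(4*t) - 32*exp(3*t) + 209*exp(2*t) - 260*exp(t) + 100)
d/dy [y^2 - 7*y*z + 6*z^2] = 2*y - 7*z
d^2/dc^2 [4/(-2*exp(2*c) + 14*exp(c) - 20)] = 2*(-2*(2*exp(c) - 7)^2*exp(c) + (4*exp(c) - 7)*(exp(2*c) - 7*exp(c) + 10))*exp(c)/(exp(2*c) - 7*exp(c) + 10)^3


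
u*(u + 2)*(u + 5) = u^3 + 7*u^2 + 10*u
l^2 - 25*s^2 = (l - 5*s)*(l + 5*s)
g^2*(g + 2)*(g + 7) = g^4 + 9*g^3 + 14*g^2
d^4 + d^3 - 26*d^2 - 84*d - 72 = (d - 6)*(d + 2)^2*(d + 3)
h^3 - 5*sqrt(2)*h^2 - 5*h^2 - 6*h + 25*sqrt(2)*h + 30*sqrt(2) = (h - 6)*(h + 1)*(h - 5*sqrt(2))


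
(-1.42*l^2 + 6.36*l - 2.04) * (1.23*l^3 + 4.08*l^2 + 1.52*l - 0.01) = -1.7466*l^5 + 2.0292*l^4 + 21.2812*l^3 + 1.3582*l^2 - 3.1644*l + 0.0204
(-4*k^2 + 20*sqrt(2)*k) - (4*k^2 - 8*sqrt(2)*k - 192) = -8*k^2 + 28*sqrt(2)*k + 192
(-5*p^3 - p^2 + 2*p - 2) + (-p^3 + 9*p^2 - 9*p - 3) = -6*p^3 + 8*p^2 - 7*p - 5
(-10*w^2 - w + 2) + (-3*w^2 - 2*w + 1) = -13*w^2 - 3*w + 3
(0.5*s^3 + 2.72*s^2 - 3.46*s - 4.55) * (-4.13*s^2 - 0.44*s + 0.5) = -2.065*s^5 - 11.4536*s^4 + 13.343*s^3 + 21.6739*s^2 + 0.272*s - 2.275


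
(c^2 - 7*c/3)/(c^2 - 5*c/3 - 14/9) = 3*c/(3*c + 2)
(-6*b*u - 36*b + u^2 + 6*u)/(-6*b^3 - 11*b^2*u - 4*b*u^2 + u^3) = (u + 6)/(b^2 + 2*b*u + u^2)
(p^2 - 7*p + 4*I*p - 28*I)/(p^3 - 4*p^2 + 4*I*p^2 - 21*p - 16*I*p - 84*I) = 1/(p + 3)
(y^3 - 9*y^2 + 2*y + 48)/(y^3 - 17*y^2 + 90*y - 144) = (y + 2)/(y - 6)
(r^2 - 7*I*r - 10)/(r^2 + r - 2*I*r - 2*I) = (r - 5*I)/(r + 1)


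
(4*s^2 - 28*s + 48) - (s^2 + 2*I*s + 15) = 3*s^2 - 28*s - 2*I*s + 33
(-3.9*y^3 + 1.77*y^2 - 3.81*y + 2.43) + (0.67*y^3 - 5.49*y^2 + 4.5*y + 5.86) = -3.23*y^3 - 3.72*y^2 + 0.69*y + 8.29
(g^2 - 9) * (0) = 0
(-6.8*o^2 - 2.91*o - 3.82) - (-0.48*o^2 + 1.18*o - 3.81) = -6.32*o^2 - 4.09*o - 0.00999999999999979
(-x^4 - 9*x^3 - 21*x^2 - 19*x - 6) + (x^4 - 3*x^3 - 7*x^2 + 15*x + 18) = -12*x^3 - 28*x^2 - 4*x + 12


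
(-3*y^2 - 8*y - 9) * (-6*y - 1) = 18*y^3 + 51*y^2 + 62*y + 9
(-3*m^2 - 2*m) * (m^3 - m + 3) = -3*m^5 - 2*m^4 + 3*m^3 - 7*m^2 - 6*m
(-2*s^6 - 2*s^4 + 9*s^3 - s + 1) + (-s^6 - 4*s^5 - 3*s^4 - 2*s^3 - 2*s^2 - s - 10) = -3*s^6 - 4*s^5 - 5*s^4 + 7*s^3 - 2*s^2 - 2*s - 9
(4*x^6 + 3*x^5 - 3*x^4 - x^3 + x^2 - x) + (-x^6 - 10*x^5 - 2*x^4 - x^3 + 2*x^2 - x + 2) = 3*x^6 - 7*x^5 - 5*x^4 - 2*x^3 + 3*x^2 - 2*x + 2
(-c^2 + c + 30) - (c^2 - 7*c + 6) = -2*c^2 + 8*c + 24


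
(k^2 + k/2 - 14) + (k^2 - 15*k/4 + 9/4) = 2*k^2 - 13*k/4 - 47/4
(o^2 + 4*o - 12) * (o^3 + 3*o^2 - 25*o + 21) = o^5 + 7*o^4 - 25*o^3 - 115*o^2 + 384*o - 252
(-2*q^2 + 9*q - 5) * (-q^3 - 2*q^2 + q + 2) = 2*q^5 - 5*q^4 - 15*q^3 + 15*q^2 + 13*q - 10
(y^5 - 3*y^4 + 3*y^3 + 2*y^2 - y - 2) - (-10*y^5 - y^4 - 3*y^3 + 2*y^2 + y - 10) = 11*y^5 - 2*y^4 + 6*y^3 - 2*y + 8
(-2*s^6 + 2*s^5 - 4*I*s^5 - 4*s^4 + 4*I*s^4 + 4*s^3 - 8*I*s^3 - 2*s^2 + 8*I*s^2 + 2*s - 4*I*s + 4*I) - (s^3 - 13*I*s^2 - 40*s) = -2*s^6 + 2*s^5 - 4*I*s^5 - 4*s^4 + 4*I*s^4 + 3*s^3 - 8*I*s^3 - 2*s^2 + 21*I*s^2 + 42*s - 4*I*s + 4*I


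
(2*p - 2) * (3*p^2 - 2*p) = 6*p^3 - 10*p^2 + 4*p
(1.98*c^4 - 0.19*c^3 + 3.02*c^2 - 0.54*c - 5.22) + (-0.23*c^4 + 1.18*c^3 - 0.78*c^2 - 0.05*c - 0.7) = 1.75*c^4 + 0.99*c^3 + 2.24*c^2 - 0.59*c - 5.92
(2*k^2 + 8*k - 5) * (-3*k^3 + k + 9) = -6*k^5 - 24*k^4 + 17*k^3 + 26*k^2 + 67*k - 45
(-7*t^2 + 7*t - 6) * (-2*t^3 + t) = 14*t^5 - 14*t^4 + 5*t^3 + 7*t^2 - 6*t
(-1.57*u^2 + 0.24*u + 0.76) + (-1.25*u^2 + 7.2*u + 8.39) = -2.82*u^2 + 7.44*u + 9.15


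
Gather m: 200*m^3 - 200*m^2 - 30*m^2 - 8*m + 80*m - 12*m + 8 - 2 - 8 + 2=200*m^3 - 230*m^2 + 60*m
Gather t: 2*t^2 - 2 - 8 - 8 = 2*t^2 - 18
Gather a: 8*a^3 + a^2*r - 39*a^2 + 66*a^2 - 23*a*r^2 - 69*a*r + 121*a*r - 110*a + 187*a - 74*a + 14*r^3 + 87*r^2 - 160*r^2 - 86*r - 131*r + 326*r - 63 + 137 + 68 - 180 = 8*a^3 + a^2*(r + 27) + a*(-23*r^2 + 52*r + 3) + 14*r^3 - 73*r^2 + 109*r - 38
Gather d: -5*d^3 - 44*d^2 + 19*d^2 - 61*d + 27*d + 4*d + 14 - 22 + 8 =-5*d^3 - 25*d^2 - 30*d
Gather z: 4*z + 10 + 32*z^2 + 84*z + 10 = 32*z^2 + 88*z + 20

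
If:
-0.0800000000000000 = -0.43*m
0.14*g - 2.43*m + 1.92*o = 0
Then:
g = 3.22923588039867 - 13.7142857142857*o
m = 0.19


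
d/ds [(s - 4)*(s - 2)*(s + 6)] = 3*s^2 - 28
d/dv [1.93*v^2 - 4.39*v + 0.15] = 3.86*v - 4.39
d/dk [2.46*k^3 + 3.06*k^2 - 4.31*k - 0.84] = 7.38*k^2 + 6.12*k - 4.31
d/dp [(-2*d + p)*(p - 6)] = -2*d + 2*p - 6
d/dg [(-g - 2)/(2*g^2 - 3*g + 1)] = (-2*g^2 + 3*g + (g + 2)*(4*g - 3) - 1)/(2*g^2 - 3*g + 1)^2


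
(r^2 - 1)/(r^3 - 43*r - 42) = (r - 1)/(r^2 - r - 42)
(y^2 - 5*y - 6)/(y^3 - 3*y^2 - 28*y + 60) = (y + 1)/(y^2 + 3*y - 10)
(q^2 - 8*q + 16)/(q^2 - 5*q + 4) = (q - 4)/(q - 1)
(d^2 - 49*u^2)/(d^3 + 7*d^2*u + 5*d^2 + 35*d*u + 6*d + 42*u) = (d - 7*u)/(d^2 + 5*d + 6)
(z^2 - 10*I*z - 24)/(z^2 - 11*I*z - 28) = (z - 6*I)/(z - 7*I)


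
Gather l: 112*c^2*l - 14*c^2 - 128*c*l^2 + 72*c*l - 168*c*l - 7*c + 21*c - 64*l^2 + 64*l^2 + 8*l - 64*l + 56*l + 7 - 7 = -14*c^2 - 128*c*l^2 + 14*c + l*(112*c^2 - 96*c)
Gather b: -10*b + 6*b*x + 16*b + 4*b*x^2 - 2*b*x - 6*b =b*(4*x^2 + 4*x)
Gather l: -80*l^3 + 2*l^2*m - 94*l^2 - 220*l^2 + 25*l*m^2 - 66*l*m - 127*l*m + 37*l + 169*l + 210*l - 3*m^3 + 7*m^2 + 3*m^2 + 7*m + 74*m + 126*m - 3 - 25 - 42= -80*l^3 + l^2*(2*m - 314) + l*(25*m^2 - 193*m + 416) - 3*m^3 + 10*m^2 + 207*m - 70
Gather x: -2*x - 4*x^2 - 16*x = -4*x^2 - 18*x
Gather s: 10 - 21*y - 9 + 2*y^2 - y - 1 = 2*y^2 - 22*y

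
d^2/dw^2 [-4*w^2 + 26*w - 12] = -8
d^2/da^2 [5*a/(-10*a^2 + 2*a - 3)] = 20*(-2*a*(10*a - 1)^2 + (15*a - 1)*(10*a^2 - 2*a + 3))/(10*a^2 - 2*a + 3)^3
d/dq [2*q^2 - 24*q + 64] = 4*q - 24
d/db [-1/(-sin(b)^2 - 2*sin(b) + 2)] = -2*(sin(b) + 1)*cos(b)/(sin(b)^2 + 2*sin(b) - 2)^2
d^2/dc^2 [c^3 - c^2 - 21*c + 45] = 6*c - 2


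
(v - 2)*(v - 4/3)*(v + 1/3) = v^3 - 3*v^2 + 14*v/9 + 8/9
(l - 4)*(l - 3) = l^2 - 7*l + 12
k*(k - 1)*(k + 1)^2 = k^4 + k^3 - k^2 - k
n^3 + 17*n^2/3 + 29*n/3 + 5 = (n + 1)*(n + 5/3)*(n + 3)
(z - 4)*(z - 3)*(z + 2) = z^3 - 5*z^2 - 2*z + 24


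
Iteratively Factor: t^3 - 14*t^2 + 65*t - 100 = (t - 5)*(t^2 - 9*t + 20) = (t - 5)*(t - 4)*(t - 5)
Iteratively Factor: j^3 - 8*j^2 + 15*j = (j - 3)*(j^2 - 5*j) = (j - 5)*(j - 3)*(j)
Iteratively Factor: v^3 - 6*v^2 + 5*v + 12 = (v - 4)*(v^2 - 2*v - 3) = (v - 4)*(v - 3)*(v + 1)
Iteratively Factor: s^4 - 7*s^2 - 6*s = (s + 2)*(s^3 - 2*s^2 - 3*s) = (s - 3)*(s + 2)*(s^2 + s) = s*(s - 3)*(s + 2)*(s + 1)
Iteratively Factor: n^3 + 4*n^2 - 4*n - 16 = (n - 2)*(n^2 + 6*n + 8) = (n - 2)*(n + 2)*(n + 4)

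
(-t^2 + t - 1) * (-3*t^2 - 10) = 3*t^4 - 3*t^3 + 13*t^2 - 10*t + 10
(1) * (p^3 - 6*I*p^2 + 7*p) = p^3 - 6*I*p^2 + 7*p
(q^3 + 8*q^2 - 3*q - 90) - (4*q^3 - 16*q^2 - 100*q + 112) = -3*q^3 + 24*q^2 + 97*q - 202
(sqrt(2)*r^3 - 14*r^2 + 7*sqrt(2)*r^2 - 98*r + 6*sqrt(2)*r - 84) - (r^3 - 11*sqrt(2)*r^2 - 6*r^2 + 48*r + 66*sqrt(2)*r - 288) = -r^3 + sqrt(2)*r^3 - 8*r^2 + 18*sqrt(2)*r^2 - 146*r - 60*sqrt(2)*r + 204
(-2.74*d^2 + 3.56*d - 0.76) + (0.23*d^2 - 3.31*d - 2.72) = -2.51*d^2 + 0.25*d - 3.48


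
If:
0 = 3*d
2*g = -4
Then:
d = 0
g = -2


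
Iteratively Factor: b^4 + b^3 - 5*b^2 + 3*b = (b + 3)*(b^3 - 2*b^2 + b) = (b - 1)*(b + 3)*(b^2 - b) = (b - 1)^2*(b + 3)*(b)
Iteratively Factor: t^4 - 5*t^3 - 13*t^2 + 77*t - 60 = (t + 4)*(t^3 - 9*t^2 + 23*t - 15) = (t - 5)*(t + 4)*(t^2 - 4*t + 3) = (t - 5)*(t - 3)*(t + 4)*(t - 1)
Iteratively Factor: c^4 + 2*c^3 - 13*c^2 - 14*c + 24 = (c - 3)*(c^3 + 5*c^2 + 2*c - 8) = (c - 3)*(c - 1)*(c^2 + 6*c + 8) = (c - 3)*(c - 1)*(c + 2)*(c + 4)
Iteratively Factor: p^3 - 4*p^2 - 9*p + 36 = (p - 3)*(p^2 - p - 12) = (p - 3)*(p + 3)*(p - 4)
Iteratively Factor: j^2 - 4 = (j + 2)*(j - 2)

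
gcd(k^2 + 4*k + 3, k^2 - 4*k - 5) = k + 1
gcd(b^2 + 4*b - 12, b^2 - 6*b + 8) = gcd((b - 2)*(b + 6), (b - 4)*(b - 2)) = b - 2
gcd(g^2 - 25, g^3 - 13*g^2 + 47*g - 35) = g - 5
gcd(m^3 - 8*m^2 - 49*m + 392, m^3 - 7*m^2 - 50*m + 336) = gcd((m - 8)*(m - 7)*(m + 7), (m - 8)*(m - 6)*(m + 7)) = m^2 - m - 56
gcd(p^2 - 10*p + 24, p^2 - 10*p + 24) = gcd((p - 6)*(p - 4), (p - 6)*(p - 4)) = p^2 - 10*p + 24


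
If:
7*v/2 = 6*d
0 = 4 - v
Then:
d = 7/3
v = 4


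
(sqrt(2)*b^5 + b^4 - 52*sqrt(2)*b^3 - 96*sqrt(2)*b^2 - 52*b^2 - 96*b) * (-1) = -sqrt(2)*b^5 - b^4 + 52*sqrt(2)*b^3 + 52*b^2 + 96*sqrt(2)*b^2 + 96*b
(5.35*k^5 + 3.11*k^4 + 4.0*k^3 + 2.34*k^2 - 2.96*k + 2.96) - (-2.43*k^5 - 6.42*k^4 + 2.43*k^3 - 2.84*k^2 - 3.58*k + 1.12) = 7.78*k^5 + 9.53*k^4 + 1.57*k^3 + 5.18*k^2 + 0.62*k + 1.84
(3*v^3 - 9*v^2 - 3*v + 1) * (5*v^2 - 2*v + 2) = 15*v^5 - 51*v^4 + 9*v^3 - 7*v^2 - 8*v + 2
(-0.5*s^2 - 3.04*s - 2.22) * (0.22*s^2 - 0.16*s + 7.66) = -0.11*s^4 - 0.5888*s^3 - 3.832*s^2 - 22.9312*s - 17.0052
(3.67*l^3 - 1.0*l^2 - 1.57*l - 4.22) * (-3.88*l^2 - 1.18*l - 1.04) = -14.2396*l^5 - 0.4506*l^4 + 3.4548*l^3 + 19.2662*l^2 + 6.6124*l + 4.3888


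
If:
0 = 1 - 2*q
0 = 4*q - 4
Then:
No Solution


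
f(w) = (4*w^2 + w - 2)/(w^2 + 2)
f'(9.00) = 0.01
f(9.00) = 3.99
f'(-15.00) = -0.01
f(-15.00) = 3.89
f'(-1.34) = -1.85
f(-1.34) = 1.01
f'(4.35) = 0.16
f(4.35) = 3.73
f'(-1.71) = -1.45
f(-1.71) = 1.62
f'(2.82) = 0.51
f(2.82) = 3.28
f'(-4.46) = -0.22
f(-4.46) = 3.34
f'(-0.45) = -1.48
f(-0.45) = -0.74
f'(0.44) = 2.20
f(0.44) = -0.36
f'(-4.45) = -0.22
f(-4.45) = 3.34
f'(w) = -2*w*(4*w^2 + w - 2)/(w^2 + 2)^2 + (8*w + 1)/(w^2 + 2) = (-w^2 + 20*w + 2)/(w^4 + 4*w^2 + 4)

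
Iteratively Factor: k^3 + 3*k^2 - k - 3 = (k + 3)*(k^2 - 1) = (k + 1)*(k + 3)*(k - 1)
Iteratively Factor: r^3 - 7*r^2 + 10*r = (r - 5)*(r^2 - 2*r) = (r - 5)*(r - 2)*(r)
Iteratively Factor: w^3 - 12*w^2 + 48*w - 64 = (w - 4)*(w^2 - 8*w + 16) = (w - 4)^2*(w - 4)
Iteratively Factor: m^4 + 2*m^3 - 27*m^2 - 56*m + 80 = (m - 5)*(m^3 + 7*m^2 + 8*m - 16) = (m - 5)*(m - 1)*(m^2 + 8*m + 16) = (m - 5)*(m - 1)*(m + 4)*(m + 4)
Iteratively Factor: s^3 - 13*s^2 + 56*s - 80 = (s - 4)*(s^2 - 9*s + 20) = (s - 5)*(s - 4)*(s - 4)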